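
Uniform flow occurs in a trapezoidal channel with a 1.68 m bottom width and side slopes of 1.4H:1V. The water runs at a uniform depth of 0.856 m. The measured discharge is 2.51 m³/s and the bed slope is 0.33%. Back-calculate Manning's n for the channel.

With bottom width b = 1.68 m and side slope z = 1.4: A = (b + zy)y = (1.68 + 1.4×0.856)×0.856 = 2.464 m²; P = b + 2y√(1+z²) = 1.68 + 2×0.856×1.72 = 4.625 m.
Hydraulic radius R = A/P = 2.464/4.625 = 0.5327 m.
Rearranging Manning's equation: n = (1/Q) A R^(2/3) S^(1/2) = (1/2.51) × 2.464 × 0.5327^(2/3) × √0.0033 = 0.0371.

n = 0.0371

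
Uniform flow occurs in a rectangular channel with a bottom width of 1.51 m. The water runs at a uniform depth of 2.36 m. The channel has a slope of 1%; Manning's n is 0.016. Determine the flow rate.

Q = 15.3 m³/s

Flow area A = b·y = 1.51 × 2.36 = 3.564 m². Wetted perimeter P = b + 2y = 1.51 + 2×2.36 = 6.23 m.
Hydraulic radius R = A/P = 3.564/6.23 = 0.572 m.
Manning's equation: Q = (1/n) A R^(2/3) S^(1/2) = (1/0.016) × 3.564 × 0.572^(2/3) × 0.01^(1/2) = 15.3 m³/s.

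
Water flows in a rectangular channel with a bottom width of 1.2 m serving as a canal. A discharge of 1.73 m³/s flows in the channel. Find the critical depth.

For a rectangular channel, critical depth y_c = (q²/g)^(1/3) where q = Q/b = 1.73/1.2 = 1.442 m²/s.
So y_c = (1.442²/9.81)^(1/3) = 0.596 m.

y_c = 0.596 m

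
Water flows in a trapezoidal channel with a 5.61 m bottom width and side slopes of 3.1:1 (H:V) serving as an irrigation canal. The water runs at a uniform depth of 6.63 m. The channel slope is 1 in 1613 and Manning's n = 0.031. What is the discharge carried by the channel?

With bottom width b = 5.61 m and side slope z = 3.1: A = (b + zy)y = (5.61 + 3.1×6.63)×6.63 = 173.5 m²; P = b + 2y√(1+z²) = 5.61 + 2×6.63×3.257 = 48.8 m.
Hydraulic radius R = A/P = 173.5/48.8 = 3.554 m.
Manning's equation: Q = (1/n) A R^(2/3) S^(1/2) = (1/0.031) × 173.5 × 3.554^(2/3) × 0.00062^(1/2) = 324 m³/s.

Q = 324 m³/s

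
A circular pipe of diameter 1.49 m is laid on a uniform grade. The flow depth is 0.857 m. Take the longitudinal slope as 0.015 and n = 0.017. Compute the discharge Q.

Q = 4.09 m³/s

For a circular section of diameter D = 1.49 m at depth y = 0.857 m, the central angle is θ = 2 arccos(1 − 2y/D) = 3.443 rad. Then A = (D²/8)(θ − sin θ) = 1.038 m² and P = Dθ/2 = 2.565 m.
Hydraulic radius R = A/P = 1.038/2.565 = 0.4047 m.
Manning's equation: Q = (1/n) A R^(2/3) S^(1/2) = (1/0.017) × 1.038 × 0.4047^(2/3) × 0.015^(1/2) = 4.09 m³/s.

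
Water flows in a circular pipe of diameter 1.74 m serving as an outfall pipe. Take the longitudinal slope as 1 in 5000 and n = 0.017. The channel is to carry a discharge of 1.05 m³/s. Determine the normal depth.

Manning's equation rearranged: A R^(2/3) = nQ / (1·√S) = 0.017 × 1.05 / (√0.0002) = 1.262.
Try y = 0.982 m: A R^(2/3) = 0.8334 — low.
Try y = 1.52 m: A R^(2/3) = 1.433 — high.
Try y = 1.32 m: A R^(2/3) = 1.261 — close enough.

y_n = 1.32 m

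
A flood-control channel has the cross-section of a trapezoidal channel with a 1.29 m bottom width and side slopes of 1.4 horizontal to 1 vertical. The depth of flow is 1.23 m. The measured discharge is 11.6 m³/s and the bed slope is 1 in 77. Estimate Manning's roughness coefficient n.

n = 0.0279

With bottom width b = 1.29 m and side slope z = 1.4: A = (b + zy)y = (1.29 + 1.4×1.23)×1.23 = 3.705 m²; P = b + 2y√(1+z²) = 1.29 + 2×1.23×1.72 = 5.522 m.
Hydraulic radius R = A/P = 3.705/5.522 = 0.6709 m.
Rearranging Manning's equation: n = (1/Q) A R^(2/3) S^(1/2) = (1/11.6) × 3.705 × 0.6709^(2/3) × √0.01299 = 0.0279.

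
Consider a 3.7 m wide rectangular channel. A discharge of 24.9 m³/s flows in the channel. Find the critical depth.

y_c = 1.67 m

For a rectangular channel, critical depth y_c = (q²/g)^(1/3) where q = Q/b = 24.9/3.7 = 6.73 m²/s.
So y_c = (6.73²/9.81)^(1/3) = 1.67 m.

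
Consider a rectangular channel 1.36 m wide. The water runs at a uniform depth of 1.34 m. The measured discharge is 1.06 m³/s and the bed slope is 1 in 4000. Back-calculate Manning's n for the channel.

Flow area A = b·y = 1.36 × 1.34 = 1.822 m². Wetted perimeter P = b + 2y = 1.36 + 2×1.34 = 4.04 m.
Hydraulic radius R = A/P = 1.822/4.04 = 0.4511 m.
Rearranging Manning's equation: n = (1/Q) A R^(2/3) S^(1/2) = (1/1.06) × 1.822 × 0.4511^(2/3) × √0.00025 = 0.016.

n = 0.016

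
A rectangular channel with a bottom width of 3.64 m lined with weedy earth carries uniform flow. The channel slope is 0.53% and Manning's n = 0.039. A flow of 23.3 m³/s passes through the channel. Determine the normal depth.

Manning's equation rearranged: A R^(2/3) = nQ / (1·√S) = 0.039 × 23.3 / (√0.0053) = 12.48.
Trying y = 2.76 m: A R^(2/3) = 10.68 — short.
Trying y = 3.97 m: A R^(2/3) = 16.75 — over.
Trying y = 3.12 m: A R^(2/3) = 12.46 — close enough.

y_n = 3.12 m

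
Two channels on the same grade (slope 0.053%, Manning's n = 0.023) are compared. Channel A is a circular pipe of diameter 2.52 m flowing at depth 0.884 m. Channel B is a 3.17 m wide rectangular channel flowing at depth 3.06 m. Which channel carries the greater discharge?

Channel A: For a circular section of diameter D = 2.52 m at depth y = 0.884 m, the central angle is θ = 2 arccos(1 − 2y/D) = 2.536 rad. Then A = (D²/8)(θ − sin θ) = 1.561 m² and P = Dθ/2 = 3.195 m. Hydraulic radius R = A/P = 1.561/3.195 = 0.4885 m. Q_A = (1/0.023)·1.561·0.4885^(2/3)·√0.00053 = 0.9688 m³/s.
Channel B: Flow area A = b·y = 3.17 × 3.06 = 9.7 m². Wetted perimeter P = b + 2y = 3.17 + 2×3.06 = 9.29 m. Hydraulic radius R = A/P = 9.7/9.29 = 1.044 m. Q_B = (1/0.023)·9.7·1.044^(2/3)·√0.00053 = 9.993 m³/s.
Q_A = 0.9688 m³/s vs Q_B = 9.993 m³/s, so channel B carries more.

channel B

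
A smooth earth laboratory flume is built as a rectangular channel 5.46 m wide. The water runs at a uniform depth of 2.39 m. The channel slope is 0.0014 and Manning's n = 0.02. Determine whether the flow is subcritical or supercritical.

subcritical

Flow area A = b·y = 5.46 × 2.39 = 13.05 m². Wetted perimeter P = b + 2y = 5.46 + 2×2.39 = 10.24 m.
Hydraulic radius R = A/P = 13.05/10.24 = 1.274 m.
V = (1/n) R^(2/3) √S = (1/0.02) × 1.274^(2/3) × √0.0014 = 2.199 m/s. Hydraulic depth D_h = A/T = 13.05/5.46 = 2.39 m.
Froude number Fr = V/√(g·D_h) = 2.199/√(9.81×2.39) = 0.454, which is less than 1, so the flow is subcritical.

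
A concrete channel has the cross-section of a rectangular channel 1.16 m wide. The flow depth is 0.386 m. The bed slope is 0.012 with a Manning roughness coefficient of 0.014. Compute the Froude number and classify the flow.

Flow area A = b·y = 1.16 × 0.386 = 0.4478 m². Wetted perimeter P = b + 2y = 1.16 + 2×0.386 = 1.932 m.
Hydraulic radius R = A/P = 0.4478/1.932 = 0.2318 m.
V = (1/n) R^(2/3) √S = (1/0.014) × 0.2318^(2/3) × √0.012 = 2.952 m/s. Hydraulic depth D_h = A/T = 0.4478/1.16 = 0.386 m.
Froude number Fr = V/√(g·D_h) = 2.952/√(9.81×0.386) = 1.52, which is greater than 1, so the flow is supercritical.

supercritical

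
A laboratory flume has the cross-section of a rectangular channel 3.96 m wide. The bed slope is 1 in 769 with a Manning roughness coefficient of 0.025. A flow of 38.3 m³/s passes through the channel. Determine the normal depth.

Manning's equation rearranged: A R^(2/3) = nQ / (1·√S) = 0.025 × 38.3 / (√0.0013) = 26.55.
At y = 4.44 m: A R^(2/3) = 21.68 — low.
At y = 6.13 m: A R^(2/3) = 31.76 — high.
At y = 5.26 m: A R^(2/3) = 26.54 — matches.

y_n = 5.26 m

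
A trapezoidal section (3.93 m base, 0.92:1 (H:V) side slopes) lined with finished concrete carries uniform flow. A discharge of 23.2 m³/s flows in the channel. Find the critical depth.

y_c = 1.36 m

At critical depth, Q² T / (g A³) = 1, i.e. A³/T = Q²/g = 23.2²/9.81 = 54.87.
Try y = 1.51 m: A³/T = 77.24 — high.
Try y = 1.1 m: A³/T = 26.98 — low.
Try y = 1.36 m: A³/T = 54.39 — close enough.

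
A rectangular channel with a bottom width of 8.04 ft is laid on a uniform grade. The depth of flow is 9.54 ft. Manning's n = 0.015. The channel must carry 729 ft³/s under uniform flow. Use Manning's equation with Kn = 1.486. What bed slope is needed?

S = 0.0023

Flow area A = b·y = 8.04 × 9.54 = 76.7 ft². Wetted perimeter P = b + 2y = 8.04 + 2×9.54 = 27.12 ft.
Hydraulic radius R = A/P = 76.7/27.12 = 2.828 ft.
From Manning's equation, S = [nQ / (1.486 A R^(2/3))]² = [0.015 × 729 / (1.486 × 76.7 × 2.828^(2/3))]² = 0.0023.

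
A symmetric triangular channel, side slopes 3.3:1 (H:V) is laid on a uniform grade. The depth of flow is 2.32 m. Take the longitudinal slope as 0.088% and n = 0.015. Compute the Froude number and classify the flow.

For a triangular section with side slope z = 3.3: A = zy² = 3.3×2.32² = 17.76 m²; P = 2y√(1+z²) = 2×2.32×3.448 = 16 m.
Hydraulic radius R = A/P = 17.76/16 = 1.11 m.
V = (1/n) R^(2/3) √S = (1/0.015) × 1.11^(2/3) × √0.00088 = 2.12 m/s. Hydraulic depth D_h = A/T = 17.76/15.31 = 1.16 m.
Froude number Fr = V/√(g·D_h) = 2.12/√(9.81×1.16) = 0.629, which is less than 1, so the flow is subcritical.

subcritical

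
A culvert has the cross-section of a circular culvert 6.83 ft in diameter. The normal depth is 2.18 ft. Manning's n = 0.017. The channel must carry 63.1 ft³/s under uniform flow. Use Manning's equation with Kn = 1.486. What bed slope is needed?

For a circular section of diameter D = 6.83 ft at depth y = 2.18 ft, the central angle is θ = 2 arccos(1 − 2y/D) = 2.402 rad. Then A = (D²/8)(θ − sin θ) = 10.07 ft² and P = Dθ/2 = 8.201 ft.
Hydraulic radius R = A/P = 10.07/8.201 = 1.228 ft.
From Manning's equation, S = [nQ / (1.486 A R^(2/3))]² = [0.017 × 63.1 / (1.486 × 10.07 × 1.228^(2/3))]² = 0.00391.

S = 0.00391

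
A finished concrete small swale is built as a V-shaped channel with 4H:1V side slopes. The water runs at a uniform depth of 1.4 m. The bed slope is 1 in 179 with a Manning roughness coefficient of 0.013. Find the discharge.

Q = 34.8 m³/s

For a triangular section with side slope z = 4: A = zy² = 4×1.4² = 7.84 m²; P = 2y√(1+z²) = 2×1.4×4.123 = 11.54 m.
Hydraulic radius R = A/P = 7.84/11.54 = 0.6791 m.
Manning's equation: Q = (1/n) A R^(2/3) S^(1/2) = (1/0.013) × 7.84 × 0.6791^(2/3) × 0.005587^(1/2) = 34.8 m³/s.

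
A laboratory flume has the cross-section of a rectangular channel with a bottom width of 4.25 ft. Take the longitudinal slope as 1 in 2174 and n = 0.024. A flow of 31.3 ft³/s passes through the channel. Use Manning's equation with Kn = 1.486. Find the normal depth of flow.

y_n = 4.37 ft

Manning's equation rearranged: A R^(2/3) = nQ / (1.486·√S) = 0.024 × 31.3 / (1.486 × √0.00046) = 23.57.
Trying y = 3.79 ft: A R^(2/3) = 19.79 — low.
Trying y = 5.09 ft: A R^(2/3) = 28.34 — high.
Trying y = 4.37 ft: A R^(2/3) = 23.57 — ≈ 23.57.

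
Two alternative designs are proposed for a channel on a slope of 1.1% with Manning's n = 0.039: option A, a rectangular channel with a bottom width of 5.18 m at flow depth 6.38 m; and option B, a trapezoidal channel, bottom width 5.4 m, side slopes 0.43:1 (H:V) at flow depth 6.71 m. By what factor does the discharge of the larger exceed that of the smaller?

Channel A: Flow area A = b·y = 5.18 × 6.38 = 33.05 m². Wetted perimeter P = b + 2y = 5.18 + 2×6.38 = 17.94 m. Hydraulic radius R = A/P = 33.05/17.94 = 1.842 m. Q_A = (1/0.039)·33.05·1.842^(2/3)·√0.011 = 133.6 m³/s.
Channel B: With bottom width b = 5.4 m and side slope z = 0.43: A = (b + zy)y = (5.4 + 0.43×6.71)×6.71 = 55.59 m²; P = b + 2y√(1+z²) = 5.4 + 2×6.71×1.089 = 20.01 m. Hydraulic radius R = A/P = 55.59/20.01 = 2.779 m. Q_B = (1/0.039)·55.59·2.779^(2/3)·√0.011 = 295.5 m³/s.
The larger discharge is 295.5 m³/s and the smaller is 133.6 m³/s; the ratio is 2.21.

2.21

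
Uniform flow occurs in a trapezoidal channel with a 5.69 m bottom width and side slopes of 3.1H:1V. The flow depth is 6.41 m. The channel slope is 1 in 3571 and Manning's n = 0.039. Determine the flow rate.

With bottom width b = 5.69 m and side slope z = 3.1: A = (b + zy)y = (5.69 + 3.1×6.41)×6.41 = 163.8 m²; P = b + 2y√(1+z²) = 5.69 + 2×6.41×3.257 = 47.45 m.
Hydraulic radius R = A/P = 163.8/47.45 = 3.453 m.
Manning's equation: Q = (1/n) A R^(2/3) S^(1/2) = (1/0.039) × 163.8 × 3.453^(2/3) × 0.00028^(1/2) = 161 m³/s.

Q = 161 m³/s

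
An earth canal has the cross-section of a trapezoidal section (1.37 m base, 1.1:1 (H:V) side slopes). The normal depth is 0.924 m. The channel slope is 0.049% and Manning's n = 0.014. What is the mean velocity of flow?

V = 1.04 m/s

With bottom width b = 1.37 m and side slope z = 1.1: A = (b + zy)y = (1.37 + 1.1×0.924)×0.924 = 2.205 m²; P = b + 2y√(1+z²) = 1.37 + 2×0.924×1.487 = 4.117 m.
Hydraulic radius R = A/P = 2.205/4.117 = 0.5356 m.
From Manning's equation, V = (1/n) R^(2/3) S^(1/2) = (1/0.014) × 0.5356^(2/3) × 0.00049^(1/2) = 1.04 m/s.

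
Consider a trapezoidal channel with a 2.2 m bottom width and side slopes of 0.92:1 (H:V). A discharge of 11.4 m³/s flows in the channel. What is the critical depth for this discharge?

y_c = 1.18 m

At critical depth, Q² T / (g A³) = 1, i.e. A³/T = Q²/g = 11.4²/9.81 = 13.25.
At y = 1.46 m: A³/T = 28.33 — high.
At y = 1.18 m: A³/T = 13.33 — ≈ 13.25.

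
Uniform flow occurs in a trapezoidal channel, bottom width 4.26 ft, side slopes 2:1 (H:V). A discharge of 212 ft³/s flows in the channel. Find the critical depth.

At critical depth, Q² T / (g A³) = 1, i.e. A³/T = Q²/g = 212²/32.2 = 1396.
Try y = 3.07 ft: A³/T = 1968 — high.
Try y = 2.02 ft: A³/T = 381.9 — low.
Try y = 2.82 ft: A³/T = 1400 — close enough.

y_c = 2.82 ft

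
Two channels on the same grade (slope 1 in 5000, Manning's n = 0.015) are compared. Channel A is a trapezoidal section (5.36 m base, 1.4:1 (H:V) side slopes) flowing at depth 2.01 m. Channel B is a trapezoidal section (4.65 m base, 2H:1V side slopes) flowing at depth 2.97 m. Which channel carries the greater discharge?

Channel A: With bottom width b = 5.36 m and side slope z = 1.4: A = (b + zy)y = (5.36 + 1.4×2.01)×2.01 = 16.43 m²; P = b + 2y√(1+z²) = 5.36 + 2×2.01×1.72 = 12.28 m. Hydraulic radius R = A/P = 16.43/12.28 = 1.338 m. Q_A = (1/0.015)·16.43·1.338^(2/3)·√0.0002 = 18.81 m³/s.
Channel B: With bottom width b = 4.65 m and side slope z = 2: A = (b + zy)y = (4.65 + 2×2.97)×2.97 = 31.45 m²; P = b + 2y√(1+z²) = 4.65 + 2×2.97×2.236 = 17.93 m. Hydraulic radius R = A/P = 31.45/17.93 = 1.754 m. Q_B = (1/0.015)·31.45·1.754^(2/3)·√0.0002 = 43.13 m³/s.
Q_A = 18.81 m³/s vs Q_B = 43.13 m³/s, so channel B carries more.

channel B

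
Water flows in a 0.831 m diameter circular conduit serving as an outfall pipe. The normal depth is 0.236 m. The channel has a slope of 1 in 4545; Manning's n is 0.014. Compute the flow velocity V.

V = 0.28 m/s

For a circular section of diameter D = 0.831 m at depth y = 0.236 m, the central angle is θ = 2 arccos(1 − 2y/D) = 2.248 rad. Then A = (D²/8)(θ − sin θ) = 0.1268 m² and P = Dθ/2 = 0.9341 m.
Hydraulic radius R = A/P = 0.1268/0.9341 = 0.1357 m.
From Manning's equation, V = (1/n) R^(2/3) S^(1/2) = (1/0.014) × 0.1357^(2/3) × 0.00022^(1/2) = 0.28 m/s.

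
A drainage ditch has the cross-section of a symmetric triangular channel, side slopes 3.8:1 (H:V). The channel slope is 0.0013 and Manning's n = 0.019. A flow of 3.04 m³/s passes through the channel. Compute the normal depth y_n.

y_n = 0.867 m

Manning's equation rearranged: A R^(2/3) = nQ / (1·√S) = 0.019 × 3.04 / (√0.0013) = 1.602.
At y = 0.954 m: A R^(2/3) = 2.065 — too large.
At y = 0.867 m: A R^(2/3) = 1.6 — ≈ 1.602.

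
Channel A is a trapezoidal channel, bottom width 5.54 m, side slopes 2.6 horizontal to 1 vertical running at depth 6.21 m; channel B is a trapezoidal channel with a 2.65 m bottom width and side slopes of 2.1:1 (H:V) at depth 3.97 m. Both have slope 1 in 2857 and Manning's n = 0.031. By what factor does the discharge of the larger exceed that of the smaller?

4.27

Channel A: With bottom width b = 5.54 m and side slope z = 2.6: A = (b + zy)y = (5.54 + 2.6×6.21)×6.21 = 134.7 m²; P = b + 2y√(1+z²) = 5.54 + 2×6.21×2.786 = 40.14 m. Hydraulic radius R = A/P = 134.7/40.14 = 3.355 m. Q_A = (1/0.031)·134.7·3.355^(2/3)·√0.00035 = 182.2 m³/s.
Channel B: With bottom width b = 2.65 m and side slope z = 2.1: A = (b + zy)y = (2.65 + 2.1×3.97)×3.97 = 43.62 m²; P = b + 2y√(1+z²) = 2.65 + 2×3.97×2.326 = 21.12 m. Hydraulic radius R = A/P = 43.62/21.12 = 2.065 m. Q_B = (1/0.031)·43.62·2.065^(2/3)·√0.00035 = 42.69 m³/s.
The larger discharge is 182.2 m³/s and the smaller is 42.69 m³/s; the ratio is 4.27.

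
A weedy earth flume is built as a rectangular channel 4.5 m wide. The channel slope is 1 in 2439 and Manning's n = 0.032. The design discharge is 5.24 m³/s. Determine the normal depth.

y_n = 1.83 m

Manning's equation rearranged: A R^(2/3) = nQ / (1·√S) = 0.032 × 5.24 / (√0.00041) = 8.281.
At y = 2.02 m: A R^(2/3) = 9.476 — over.
At y = 1.53 m: A R^(2/3) = 6.469 — short.
At y = 1.83 m: A R^(2/3) = 8.285 — matches.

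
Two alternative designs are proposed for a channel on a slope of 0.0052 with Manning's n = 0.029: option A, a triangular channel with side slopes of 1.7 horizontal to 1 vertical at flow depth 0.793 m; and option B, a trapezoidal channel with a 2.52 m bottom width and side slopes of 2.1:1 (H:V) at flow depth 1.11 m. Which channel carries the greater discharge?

Channel A: For a triangular section with side slope z = 1.7: A = zy² = 1.7×0.793² = 1.069 m²; P = 2y√(1+z²) = 2×0.793×1.972 = 3.128 m. Hydraulic radius R = A/P = 1.069/3.128 = 0.3418 m. Q_A = (1/0.029)·1.069·0.3418^(2/3)·√0.0052 = 1.299 m³/s.
Channel B: With bottom width b = 2.52 m and side slope z = 2.1: A = (b + zy)y = (2.52 + 2.1×1.11)×1.11 = 5.385 m²; P = b + 2y√(1+z²) = 2.52 + 2×1.11×2.326 = 7.684 m. Hydraulic radius R = A/P = 5.385/7.684 = 0.7008 m. Q_B = (1/0.029)·5.385·0.7008^(2/3)·√0.0052 = 10.56 m³/s.
Q_A = 1.299 m³/s vs Q_B = 10.56 m³/s, so channel B carries more.

channel B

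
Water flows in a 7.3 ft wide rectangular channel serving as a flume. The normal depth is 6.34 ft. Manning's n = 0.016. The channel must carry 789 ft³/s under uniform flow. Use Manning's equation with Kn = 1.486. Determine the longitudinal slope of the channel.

Flow area A = b·y = 7.3 × 6.34 = 46.28 ft². Wetted perimeter P = b + 2y = 7.3 + 2×6.34 = 19.98 ft.
Hydraulic radius R = A/P = 46.28/19.98 = 2.316 ft.
From Manning's equation, S = [nQ / (1.486 A R^(2/3))]² = [0.016 × 789 / (1.486 × 46.28 × 2.316^(2/3))]² = 0.011.

S = 0.011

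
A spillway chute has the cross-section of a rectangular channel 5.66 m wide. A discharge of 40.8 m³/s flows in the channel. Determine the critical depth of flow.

y_c = 1.74 m

For a rectangular channel, critical depth y_c = (q²/g)^(1/3) where q = Q/b = 40.8/5.66 = 7.208 m²/s.
So y_c = (7.208²/9.81)^(1/3) = 1.74 m.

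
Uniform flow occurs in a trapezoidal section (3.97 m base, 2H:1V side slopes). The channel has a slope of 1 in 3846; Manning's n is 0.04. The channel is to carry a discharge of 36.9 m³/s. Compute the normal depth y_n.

y_n = 4.23 m

Manning's equation rearranged: A R^(2/3) = nQ / (1·√S) = 0.04 × 36.9 / (√0.00026) = 91.54.
At y = 3.31 m: A R^(2/3) = 53.15 — too small.
At y = 5.03 m: A R^(2/3) = 135.7 — too large.
At y = 4.23 m: A R^(2/3) = 91.54 — ≈ 91.54.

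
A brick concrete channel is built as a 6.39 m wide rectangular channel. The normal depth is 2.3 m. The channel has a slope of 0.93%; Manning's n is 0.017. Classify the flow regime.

Flow area A = b·y = 6.39 × 2.3 = 14.7 m². Wetted perimeter P = b + 2y = 6.39 + 2×2.3 = 10.99 m.
Hydraulic radius R = A/P = 14.7/10.99 = 1.337 m.
V = (1/n) R^(2/3) √S = (1/0.017) × 1.337^(2/3) × √0.0093 = 6.886 m/s. Hydraulic depth D_h = A/T = 14.7/6.39 = 2.3 m.
Froude number Fr = V/√(g·D_h) = 6.886/√(9.81×2.3) = 1.45, which is greater than 1, so the flow is supercritical.

supercritical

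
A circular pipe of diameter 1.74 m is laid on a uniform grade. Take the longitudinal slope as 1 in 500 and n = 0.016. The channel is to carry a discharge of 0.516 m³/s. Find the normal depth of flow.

Manning's equation rearranged: A R^(2/3) = nQ / (1·√S) = 0.016 × 0.516 / (√0.002) = 0.1846.
At y = 0.533 m: A R^(2/3) = 0.2783 — too large.
At y = 0.337 m: A R^(2/3) = 0.112 — too small.
At y = 0.432 m: A R^(2/3) = 0.1845 — close enough.

y_n = 0.432 m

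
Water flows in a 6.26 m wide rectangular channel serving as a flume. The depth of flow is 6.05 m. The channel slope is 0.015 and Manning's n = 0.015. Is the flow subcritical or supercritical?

supercritical

Flow area A = b·y = 6.26 × 6.05 = 37.87 m². Wetted perimeter P = b + 2y = 6.26 + 2×6.05 = 18.36 m.
Hydraulic radius R = A/P = 37.87/18.36 = 2.063 m.
V = (1/n) R^(2/3) √S = (1/0.015) × 2.063^(2/3) × √0.015 = 13.23 m/s. Hydraulic depth D_h = A/T = 37.87/6.26 = 6.05 m.
Froude number Fr = V/√(g·D_h) = 13.23/√(9.81×6.05) = 1.72, which is greater than 1, so the flow is supercritical.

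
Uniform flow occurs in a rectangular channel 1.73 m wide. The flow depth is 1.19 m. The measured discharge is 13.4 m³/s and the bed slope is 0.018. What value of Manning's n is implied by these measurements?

n = 0.013

Flow area A = b·y = 1.73 × 1.19 = 2.059 m². Wetted perimeter P = b + 2y = 1.73 + 2×1.19 = 4.11 m.
Hydraulic radius R = A/P = 2.059/4.11 = 0.5009 m.
Rearranging Manning's equation: n = (1/Q) A R^(2/3) S^(1/2) = (1/13.4) × 2.059 × 0.5009^(2/3) × √0.018 = 0.013.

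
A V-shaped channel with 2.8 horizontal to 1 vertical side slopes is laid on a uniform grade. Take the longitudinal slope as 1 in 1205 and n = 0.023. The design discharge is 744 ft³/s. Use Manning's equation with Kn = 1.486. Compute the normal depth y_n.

Manning's equation rearranged: A R^(2/3) = nQ / (1.486·√S) = 0.023 × 744 / (1.486 × √0.0008299) = 399.7.
Trying y = 9.77 ft: A R^(2/3) = 739.3 — over.
Trying y = 5.79 ft: A R^(2/3) = 183.2 — short.
Trying y = 7.76 ft: A R^(2/3) = 400 — matches.

y_n = 7.76 ft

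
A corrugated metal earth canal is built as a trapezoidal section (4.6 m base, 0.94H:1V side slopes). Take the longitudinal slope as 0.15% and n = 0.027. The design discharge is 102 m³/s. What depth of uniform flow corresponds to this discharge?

y_n = 4.53 m

Manning's equation rearranged: A R^(2/3) = nQ / (1·√S) = 0.027 × 102 / (√0.0015) = 71.11.
Trying y = 5.78 m: A R^(2/3) = 116.1 — high.
Trying y = 3.58 m: A R^(2/3) = 44.91 — low.
Trying y = 4.53 m: A R^(2/3) = 71.04 — close enough.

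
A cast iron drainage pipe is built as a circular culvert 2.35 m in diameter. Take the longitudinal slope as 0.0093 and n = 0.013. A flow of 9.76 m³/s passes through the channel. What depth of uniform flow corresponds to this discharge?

y_n = 1.08 m

Manning's equation rearranged: A R^(2/3) = nQ / (1·√S) = 0.013 × 9.76 / (√0.0093) = 1.316.
Try y = 0.739 m: A R^(2/3) = 0.6525 — low.
Try y = 1.24 m: A R^(2/3) = 1.665 — high.
Try y = 1.08 m: A R^(2/3) = 1.315 — matches.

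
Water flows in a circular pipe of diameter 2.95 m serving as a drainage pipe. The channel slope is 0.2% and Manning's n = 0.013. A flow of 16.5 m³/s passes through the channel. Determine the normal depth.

Manning's equation rearranged: A R^(2/3) = nQ / (1·√S) = 0.013 × 16.5 / (√0.002) = 4.796.
Try y = 2.39 m: A R^(2/3) = 5.52 — too large.
Try y = 1.79 m: A R^(2/3) = 3.813 — too small.
Try y = 2.11 m: A R^(2/3) = 4.803 — close enough.

y_n = 2.11 m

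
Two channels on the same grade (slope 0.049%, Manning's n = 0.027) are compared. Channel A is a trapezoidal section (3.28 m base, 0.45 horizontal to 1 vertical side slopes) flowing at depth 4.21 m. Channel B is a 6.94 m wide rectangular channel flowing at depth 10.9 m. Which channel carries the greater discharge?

Channel A: With bottom width b = 3.28 m and side slope z = 0.45: A = (b + zy)y = (3.28 + 0.45×4.21)×4.21 = 21.78 m²; P = b + 2y√(1+z²) = 3.28 + 2×4.21×1.097 = 12.51 m. Hydraulic radius R = A/P = 21.78/12.51 = 1.741 m. Q_A = (1/0.027)·21.78·1.741^(2/3)·√0.00049 = 25.85 m³/s.
Channel B: Flow area A = b·y = 6.94 × 10.9 = 75.65 m². Wetted perimeter P = b + 2y = 6.94 + 2×10.9 = 28.74 m. Hydraulic radius R = A/P = 75.65/28.74 = 2.632 m. Q_B = (1/0.027)·75.65·2.632^(2/3)·√0.00049 = 118.2 m³/s.
Q_A = 25.85 m³/s vs Q_B = 118.2 m³/s, so channel B carries more.

channel B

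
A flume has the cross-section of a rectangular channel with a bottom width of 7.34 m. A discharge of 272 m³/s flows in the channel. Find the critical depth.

y_c = 5.19 m

For a rectangular channel, critical depth y_c = (q²/g)^(1/3) where q = Q/b = 272/7.34 = 37.06 m²/s.
So y_c = (37.06²/9.81)^(1/3) = 5.19 m.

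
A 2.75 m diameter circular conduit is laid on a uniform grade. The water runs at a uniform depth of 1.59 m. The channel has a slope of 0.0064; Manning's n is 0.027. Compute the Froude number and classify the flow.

For a circular section of diameter D = 2.75 m at depth y = 1.59 m, the central angle is θ = 2 arccos(1 − 2y/D) = 3.456 rad. Then A = (D²/8)(θ − sin θ) = 3.559 m² and P = Dθ/2 = 4.751 m.
Hydraulic radius R = A/P = 3.559/4.751 = 0.749 m.
V = (1/n) R^(2/3) √S = (1/0.027) × 0.749^(2/3) × √0.0064 = 2.444 m/s. Hydraulic depth D_h = A/T = 3.559/2.716 = 1.31 m.
Froude number Fr = V/√(g·D_h) = 2.444/√(9.81×1.31) = 0.682, which is less than 1, so the flow is subcritical.

subcritical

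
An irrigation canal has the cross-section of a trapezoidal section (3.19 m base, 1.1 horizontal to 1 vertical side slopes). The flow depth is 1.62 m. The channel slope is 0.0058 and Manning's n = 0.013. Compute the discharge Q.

Q = 47.4 m³/s

With bottom width b = 3.19 m and side slope z = 1.1: A = (b + zy)y = (3.19 + 1.1×1.62)×1.62 = 8.055 m²; P = b + 2y√(1+z²) = 3.19 + 2×1.62×1.487 = 8.007 m.
Hydraulic radius R = A/P = 8.055/8.007 = 1.006 m.
Manning's equation: Q = (1/n) A R^(2/3) S^(1/2) = (1/0.013) × 8.055 × 1.006^(2/3) × 0.0058^(1/2) = 47.4 m³/s.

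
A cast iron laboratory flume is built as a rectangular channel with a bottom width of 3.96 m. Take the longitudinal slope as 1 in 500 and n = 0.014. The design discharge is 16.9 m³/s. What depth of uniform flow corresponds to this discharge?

y_n = 1.49 m

Manning's equation rearranged: A R^(2/3) = nQ / (1·√S) = 0.014 × 16.9 / (√0.002) = 5.291.
At y = 1.8 m: A R^(2/3) = 6.854 — high.
At y = 1.21 m: A R^(2/3) = 3.959 — low.
At y = 1.49 m: A R^(2/3) = 5.295 — matches.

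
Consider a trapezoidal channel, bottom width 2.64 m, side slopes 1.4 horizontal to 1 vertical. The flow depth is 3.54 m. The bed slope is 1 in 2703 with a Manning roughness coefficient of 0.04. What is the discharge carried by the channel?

Q = 19.2 m³/s

With bottom width b = 2.64 m and side slope z = 1.4: A = (b + zy)y = (2.64 + 1.4×3.54)×3.54 = 26.89 m²; P = b + 2y√(1+z²) = 2.64 + 2×3.54×1.72 = 14.82 m.
Hydraulic radius R = A/P = 26.89/14.82 = 1.814 m.
Manning's equation: Q = (1/n) A R^(2/3) S^(1/2) = (1/0.04) × 26.89 × 1.814^(2/3) × 0.00037^(1/2) = 19.2 m³/s.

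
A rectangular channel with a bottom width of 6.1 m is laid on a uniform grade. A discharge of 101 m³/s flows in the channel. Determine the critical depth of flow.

y_c = 3.03 m

For a rectangular channel, critical depth y_c = (q²/g)^(1/3) where q = Q/b = 101/6.1 = 16.56 m²/s.
So y_c = (16.56²/9.81)^(1/3) = 3.03 m.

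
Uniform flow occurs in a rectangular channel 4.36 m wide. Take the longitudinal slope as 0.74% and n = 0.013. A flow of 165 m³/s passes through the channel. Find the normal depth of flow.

Manning's equation rearranged: A R^(2/3) = nQ / (1·√S) = 0.013 × 165 / (√0.0074) = 24.94.
Try y = 4.91 m: A R^(2/3) = 28.17 — high.
Try y = 3.61 m: A R^(2/3) = 19.31 — low.
Try y = 4.44 m: A R^(2/3) = 24.94 — close enough.

y_n = 4.44 m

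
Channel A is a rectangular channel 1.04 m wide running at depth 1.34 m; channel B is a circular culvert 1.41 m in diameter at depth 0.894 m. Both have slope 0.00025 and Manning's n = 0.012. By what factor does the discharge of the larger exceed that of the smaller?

Channel A: Flow area A = b·y = 1.04 × 1.34 = 1.394 m². Wetted perimeter P = b + 2y = 1.04 + 2×1.34 = 3.72 m. Hydraulic radius R = A/P = 1.394/3.72 = 0.3746 m. Q_A = (1/0.012)·1.394·0.3746^(2/3)·√0.00025 = 0.9542 m³/s.
Channel B: For a circular section of diameter D = 1.41 m at depth y = 0.894 m, the central angle is θ = 2 arccos(1 − 2y/D) = 3.684 rad. Then A = (D²/8)(θ − sin θ) = 1.044 m² and P = Dθ/2 = 2.598 m. Hydraulic radius R = A/P = 1.044/2.598 = 0.4019 m. Q_B = (1/0.012)·1.044·0.4019^(2/3)·√0.00025 = 0.7492 m³/s.
The larger discharge is 0.9542 m³/s and the smaller is 0.7492 m³/s; the ratio is 1.27.

1.27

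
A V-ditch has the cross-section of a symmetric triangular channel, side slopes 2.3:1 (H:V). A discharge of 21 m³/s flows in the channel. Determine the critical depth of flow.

y_c = 1.76 m

At critical depth, Q² T / (g A³) = 1, i.e. A³/T = Q²/g = 21²/9.81 = 44.95.
At y = 1.34 m: A³/T = 11.43 — low.
At y = 2 m: A³/T = 84.64 — high.
At y = 1.76 m: A³/T = 44.67 — ≈ 44.95.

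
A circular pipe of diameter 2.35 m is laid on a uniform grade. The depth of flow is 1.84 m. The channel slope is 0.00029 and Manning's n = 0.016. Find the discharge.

Q = 3.1 m³/s

For a circular section of diameter D = 2.35 m at depth y = 1.84 m, the central angle is θ = 2 arccos(1 − 2y/D) = 4.345 rad. Then A = (D²/8)(θ − sin θ) = 3.643 m² and P = Dθ/2 = 5.105 m.
Hydraulic radius R = A/P = 3.643/5.105 = 0.7137 m.
Manning's equation: Q = (1/n) A R^(2/3) S^(1/2) = (1/0.016) × 3.643 × 0.7137^(2/3) × 0.00029^(1/2) = 3.1 m³/s.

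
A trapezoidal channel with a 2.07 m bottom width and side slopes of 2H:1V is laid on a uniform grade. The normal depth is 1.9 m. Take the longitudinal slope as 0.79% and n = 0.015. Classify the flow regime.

supercritical

With bottom width b = 2.07 m and side slope z = 2: A = (b + zy)y = (2.07 + 2×1.9)×1.9 = 11.15 m²; P = b + 2y√(1+z²) = 2.07 + 2×1.9×2.236 = 10.57 m.
Hydraulic radius R = A/P = 11.15/10.57 = 1.055 m.
V = (1/n) R^(2/3) √S = (1/0.015) × 1.055^(2/3) × √0.0079 = 6.143 m/s. Hydraulic depth D_h = A/T = 11.15/9.67 = 1.153 m.
Froude number Fr = V/√(g·D_h) = 6.143/√(9.81×1.153) = 1.83, which is greater than 1, so the flow is supercritical.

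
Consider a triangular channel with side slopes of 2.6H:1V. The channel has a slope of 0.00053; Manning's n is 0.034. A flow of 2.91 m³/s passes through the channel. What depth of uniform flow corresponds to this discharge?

y_n = 1.46 m

Manning's equation rearranged: A R^(2/3) = nQ / (1·√S) = 0.034 × 2.91 / (√0.00053) = 4.298.
Try y = 1.81 m: A R^(2/3) = 7.611 — high.
Try y = 1.01 m: A R^(2/3) = 1.606 — low.
Try y = 1.46 m: A R^(2/3) = 4.291 — close enough.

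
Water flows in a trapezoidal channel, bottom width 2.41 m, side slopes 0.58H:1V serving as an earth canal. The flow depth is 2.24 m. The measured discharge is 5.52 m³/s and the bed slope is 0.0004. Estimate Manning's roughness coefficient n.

n = 0.032

With bottom width b = 2.41 m and side slope z = 0.58: A = (b + zy)y = (2.41 + 0.58×2.24)×2.24 = 8.309 m²; P = b + 2y√(1+z²) = 2.41 + 2×2.24×1.156 = 7.589 m.
Hydraulic radius R = A/P = 8.309/7.589 = 1.095 m.
Rearranging Manning's equation: n = (1/Q) A R^(2/3) S^(1/2) = (1/5.52) × 8.309 × 1.095^(2/3) × √0.0004 = 0.032.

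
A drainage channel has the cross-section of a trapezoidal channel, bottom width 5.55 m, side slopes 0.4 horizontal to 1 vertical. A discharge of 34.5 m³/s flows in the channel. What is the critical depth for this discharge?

y_c = 1.52 m

At critical depth, Q² T / (g A³) = 1, i.e. A³/T = Q²/g = 34.5²/9.81 = 121.3.
At y = 1.16 m: A³/T = 52.41 — too small.
At y = 1.52 m: A³/T = 121.2 — close enough.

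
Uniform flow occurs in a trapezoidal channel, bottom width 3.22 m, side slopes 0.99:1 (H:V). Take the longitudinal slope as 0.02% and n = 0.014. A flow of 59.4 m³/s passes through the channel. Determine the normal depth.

y_n = 4.53 m

Manning's equation rearranged: A R^(2/3) = nQ / (1·√S) = 0.014 × 59.4 / (√0.0002) = 58.8.
Try y = 3.6 m: A R^(2/3) = 36.53 — too small.
Try y = 5.64 m: A R^(2/3) = 93.9 — too large.
Try y = 4.53 m: A R^(2/3) = 58.78 — ≈ 58.8.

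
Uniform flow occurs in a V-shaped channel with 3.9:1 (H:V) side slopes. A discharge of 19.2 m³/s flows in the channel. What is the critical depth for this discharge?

At critical depth, Q² T / (g A³) = 1, i.e. A³/T = Q²/g = 19.2²/9.81 = 37.58.
Trying y = 1.1 m: A³/T = 12.25 — too small.
Trying y = 1.75 m: A³/T = 124.8 — too large.
Trying y = 1.38 m: A³/T = 38.06 — ≈ 37.58.

y_c = 1.38 m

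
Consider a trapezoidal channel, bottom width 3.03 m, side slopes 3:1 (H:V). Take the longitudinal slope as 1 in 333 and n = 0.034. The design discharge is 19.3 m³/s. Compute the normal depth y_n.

y_n = 1.59 m

Manning's equation rearranged: A R^(2/3) = nQ / (1·√S) = 0.034 × 19.3 / (√0.003003) = 11.97.
At y = 1.31 m: A R^(2/3) = 7.895 — too small.
At y = 1.74 m: A R^(2/3) = 14.57 — too large.
At y = 1.59 m: A R^(2/3) = 11.97 — matches.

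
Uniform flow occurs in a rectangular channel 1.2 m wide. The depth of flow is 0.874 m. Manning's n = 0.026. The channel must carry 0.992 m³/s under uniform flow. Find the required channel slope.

S = 0.0024

Flow area A = b·y = 1.2 × 0.874 = 1.049 m². Wetted perimeter P = b + 2y = 1.2 + 2×0.874 = 2.948 m.
Hydraulic radius R = A/P = 1.049/2.948 = 0.3558 m.
From Manning's equation, S = [nQ / (1 A R^(2/3))]² = [0.026 × 0.992 / (1 × 1.049 × 0.3558^(2/3))]² = 0.0024.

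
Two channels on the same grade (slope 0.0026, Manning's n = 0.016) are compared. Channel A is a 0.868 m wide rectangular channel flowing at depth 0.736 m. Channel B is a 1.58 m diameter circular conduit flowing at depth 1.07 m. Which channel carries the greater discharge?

Channel A: Flow area A = b·y = 0.868 × 0.736 = 0.6388 m². Wetted perimeter P = b + 2y = 0.868 + 2×0.736 = 2.34 m. Hydraulic radius R = A/P = 0.6388/2.34 = 0.273 m. Q_A = (1/0.016)·0.6388·0.273^(2/3)·√0.0026 = 0.8568 m³/s.
Channel B: For a circular section of diameter D = 1.58 m at depth y = 1.07 m, the central angle is θ = 2 arccos(1 − 2y/D) = 3.866 rad. Then A = (D²/8)(θ − sin θ) = 1.413 m² and P = Dθ/2 = 3.054 m. Hydraulic radius R = A/P = 1.413/3.054 = 0.4627 m. Q_B = (1/0.016)·1.413·0.4627^(2/3)·√0.0026 = 2.694 m³/s.
Q_A = 0.8568 m³/s vs Q_B = 2.694 m³/s, so channel B carries more.

channel B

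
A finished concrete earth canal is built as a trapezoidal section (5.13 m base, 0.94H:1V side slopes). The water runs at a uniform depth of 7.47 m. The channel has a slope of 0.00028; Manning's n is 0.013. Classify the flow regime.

subcritical

With bottom width b = 5.13 m and side slope z = 0.94: A = (b + zy)y = (5.13 + 0.94×7.47)×7.47 = 90.77 m²; P = b + 2y√(1+z²) = 5.13 + 2×7.47×1.372 = 25.63 m.
Hydraulic radius R = A/P = 90.77/25.63 = 3.541 m.
V = (1/n) R^(2/3) √S = (1/0.013) × 3.541^(2/3) × √0.00028 = 2.99 m/s. Hydraulic depth D_h = A/T = 90.77/19.17 = 4.734 m.
Froude number Fr = V/√(g·D_h) = 2.99/√(9.81×4.734) = 0.439, which is less than 1, so the flow is subcritical.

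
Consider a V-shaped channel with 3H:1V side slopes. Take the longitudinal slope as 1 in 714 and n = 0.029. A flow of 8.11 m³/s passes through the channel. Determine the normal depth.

Manning's equation rearranged: A R^(2/3) = nQ / (1·√S) = 0.029 × 8.11 / (√0.001401) = 6.284.
Trying y = 1.3 m: A R^(2/3) = 3.673 — too small.
Trying y = 1.59 m: A R^(2/3) = 6.284 — matches.

y_n = 1.59 m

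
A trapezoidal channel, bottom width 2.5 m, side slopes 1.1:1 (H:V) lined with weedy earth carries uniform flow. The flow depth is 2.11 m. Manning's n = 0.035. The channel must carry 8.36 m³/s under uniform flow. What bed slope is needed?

S = 0.000679

With bottom width b = 2.5 m and side slope z = 1.1: A = (b + zy)y = (2.5 + 1.1×2.11)×2.11 = 10.17 m²; P = b + 2y√(1+z²) = 2.5 + 2×2.11×1.487 = 8.773 m.
Hydraulic radius R = A/P = 10.17/8.773 = 1.159 m.
From Manning's equation, S = [nQ / (1 A R^(2/3))]² = [0.035 × 8.36 / (1 × 10.17 × 1.159^(2/3))]² = 0.000679.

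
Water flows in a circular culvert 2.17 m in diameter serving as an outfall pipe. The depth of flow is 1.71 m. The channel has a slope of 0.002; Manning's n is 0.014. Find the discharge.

Q = 7.57 m³/s

For a circular section of diameter D = 2.17 m at depth y = 1.71 m, the central angle is θ = 2 arccos(1 − 2y/D) = 4.369 rad. Then A = (D²/8)(θ − sin θ) = 3.126 m² and P = Dθ/2 = 4.741 m.
Hydraulic radius R = A/P = 3.126/4.741 = 0.6594 m.
Manning's equation: Q = (1/n) A R^(2/3) S^(1/2) = (1/0.014) × 3.126 × 0.6594^(2/3) × 0.002^(1/2) = 7.57 m³/s.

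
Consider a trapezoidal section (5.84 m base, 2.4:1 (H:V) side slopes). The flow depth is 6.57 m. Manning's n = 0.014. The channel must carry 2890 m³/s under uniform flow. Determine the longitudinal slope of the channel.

S = 0.015

With bottom width b = 5.84 m and side slope z = 2.4: A = (b + zy)y = (5.84 + 2.4×6.57)×6.57 = 142 m²; P = b + 2y√(1+z²) = 5.84 + 2×6.57×2.6 = 40 m.
Hydraulic radius R = A/P = 142/40 = 3.549 m.
From Manning's equation, S = [nQ / (1 A R^(2/3))]² = [0.014 × 2890 / (1 × 142 × 3.549^(2/3))]² = 0.015.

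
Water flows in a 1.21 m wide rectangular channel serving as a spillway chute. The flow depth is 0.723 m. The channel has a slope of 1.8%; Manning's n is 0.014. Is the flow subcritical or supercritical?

supercritical

Flow area A = b·y = 1.21 × 0.723 = 0.8748 m². Wetted perimeter P = b + 2y = 1.21 + 2×0.723 = 2.656 m.
Hydraulic radius R = A/P = 0.8748/2.656 = 0.3294 m.
V = (1/n) R^(2/3) √S = (1/0.014) × 0.3294^(2/3) × √0.018 = 4.571 m/s. Hydraulic depth D_h = A/T = 0.8748/1.21 = 0.723 m.
Froude number Fr = V/√(g·D_h) = 4.571/√(9.81×0.723) = 1.72, which is greater than 1, so the flow is supercritical.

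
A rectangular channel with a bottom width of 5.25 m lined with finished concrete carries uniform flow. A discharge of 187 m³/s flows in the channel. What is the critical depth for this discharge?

y_c = 5.06 m

For a rectangular channel, critical depth y_c = (q²/g)^(1/3) where q = Q/b = 187/5.25 = 35.62 m²/s.
So y_c = (35.62²/9.81)^(1/3) = 5.06 m.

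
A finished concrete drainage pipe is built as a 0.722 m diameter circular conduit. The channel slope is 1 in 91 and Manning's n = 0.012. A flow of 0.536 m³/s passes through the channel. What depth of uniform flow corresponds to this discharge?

Manning's equation rearranged: A R^(2/3) = nQ / (1·√S) = 0.012 × 0.536 / (√0.01099) = 0.06136.
Trying y = 0.261 m: A R^(2/3) = 0.03654 — too small.
Trying y = 0.348 m: A R^(2/3) = 0.0614 — close enough.

y_n = 0.348 m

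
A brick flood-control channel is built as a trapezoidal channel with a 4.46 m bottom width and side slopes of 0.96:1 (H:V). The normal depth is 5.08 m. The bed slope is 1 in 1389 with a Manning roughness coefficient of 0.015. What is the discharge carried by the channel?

Q = 159 m³/s

With bottom width b = 4.46 m and side slope z = 0.96: A = (b + zy)y = (4.46 + 0.96×5.08)×5.08 = 47.43 m²; P = b + 2y√(1+z²) = 4.46 + 2×5.08×1.386 = 18.54 m.
Hydraulic radius R = A/P = 47.43/18.54 = 2.558 m.
Manning's equation: Q = (1/n) A R^(2/3) S^(1/2) = (1/0.015) × 47.43 × 2.558^(2/3) × 0.0007199^(1/2) = 159 m³/s.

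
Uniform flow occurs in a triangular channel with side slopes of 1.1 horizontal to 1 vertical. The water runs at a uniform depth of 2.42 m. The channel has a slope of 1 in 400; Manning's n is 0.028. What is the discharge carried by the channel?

For a triangular section with side slope z = 1.1: A = zy² = 1.1×2.42² = 6.442 m²; P = 2y√(1+z²) = 2×2.42×1.487 = 7.195 m.
Hydraulic radius R = A/P = 6.442/7.195 = 0.8953 m.
Manning's equation: Q = (1/n) A R^(2/3) S^(1/2) = (1/0.028) × 6.442 × 0.8953^(2/3) × 0.0025^(1/2) = 10.7 m³/s.

Q = 10.7 m³/s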